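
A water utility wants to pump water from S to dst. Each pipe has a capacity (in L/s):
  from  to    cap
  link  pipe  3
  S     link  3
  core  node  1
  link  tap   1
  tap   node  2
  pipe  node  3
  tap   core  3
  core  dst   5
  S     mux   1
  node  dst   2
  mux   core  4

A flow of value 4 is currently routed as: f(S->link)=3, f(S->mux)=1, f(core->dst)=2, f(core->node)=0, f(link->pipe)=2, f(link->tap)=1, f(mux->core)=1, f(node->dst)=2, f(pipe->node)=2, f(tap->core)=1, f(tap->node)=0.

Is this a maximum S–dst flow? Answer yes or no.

Yes

Residual reachable from S: {S}; dst is not reachable.
Saturated cut: S->link, S->mux with total capacity 4 = current flow value. Flow is maximum.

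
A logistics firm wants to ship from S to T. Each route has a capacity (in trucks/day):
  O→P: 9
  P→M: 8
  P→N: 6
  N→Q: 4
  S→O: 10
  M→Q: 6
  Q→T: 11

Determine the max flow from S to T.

9

Augment S→O→P→M→Q→T: bottleneck 6. Total 6.
Augment S→O→P→N→Q→T: bottleneck 3. Total 9.
No augmenting path remains in the residual graph.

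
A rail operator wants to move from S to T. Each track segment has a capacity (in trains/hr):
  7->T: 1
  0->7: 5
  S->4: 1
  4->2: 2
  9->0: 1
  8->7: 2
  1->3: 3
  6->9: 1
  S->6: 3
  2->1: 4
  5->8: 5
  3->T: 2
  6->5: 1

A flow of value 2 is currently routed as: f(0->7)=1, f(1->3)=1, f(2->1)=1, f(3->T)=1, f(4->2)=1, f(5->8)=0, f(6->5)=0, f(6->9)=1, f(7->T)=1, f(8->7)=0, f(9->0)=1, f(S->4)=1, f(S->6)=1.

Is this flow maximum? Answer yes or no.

Residual reachable from S: {0, 5, 6, 7, 8, 9, S}; T is not reachable.
Saturated cut: S->4, 7->T with total capacity 2 = current flow value. Flow is maximum.

Yes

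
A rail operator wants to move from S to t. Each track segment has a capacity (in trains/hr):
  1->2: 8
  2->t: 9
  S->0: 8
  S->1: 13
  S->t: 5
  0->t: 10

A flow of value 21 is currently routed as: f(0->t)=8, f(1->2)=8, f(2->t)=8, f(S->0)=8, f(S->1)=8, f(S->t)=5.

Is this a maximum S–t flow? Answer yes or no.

Residual reachable from S: {1, S}; t is not reachable.
Saturated cut: S->0, S->t, 1->2 with total capacity 21 = current flow value. Flow is maximum.

Yes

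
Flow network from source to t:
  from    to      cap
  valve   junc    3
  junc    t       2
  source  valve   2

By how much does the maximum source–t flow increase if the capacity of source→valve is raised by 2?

Original max flow = 2.
Even with extra capacity on source→valve, another cut of capacity 2 remains binding.
New max flow = 2. Increase = 0.

0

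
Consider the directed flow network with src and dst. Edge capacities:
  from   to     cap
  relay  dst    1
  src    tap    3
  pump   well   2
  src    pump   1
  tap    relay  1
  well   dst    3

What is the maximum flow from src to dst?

Augment src->pump->well->dst: bottleneck 1. Total 1.
Augment src->tap->relay->dst: bottleneck 1. Total 2.
No augmenting path remains in the residual graph.

2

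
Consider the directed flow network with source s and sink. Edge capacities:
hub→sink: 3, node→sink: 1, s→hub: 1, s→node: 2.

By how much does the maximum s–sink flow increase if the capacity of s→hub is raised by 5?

Original max flow = 2.
After raising cap(s→hub), augmenting paths through that edge carry 2 more units.
New max flow = 4. Increase = 2.

2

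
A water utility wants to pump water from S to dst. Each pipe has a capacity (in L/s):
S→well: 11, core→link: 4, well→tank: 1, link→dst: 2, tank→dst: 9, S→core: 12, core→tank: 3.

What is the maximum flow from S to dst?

Augment S→well→tank→dst: bottleneck 1. Total 1.
Augment S→core→tank→dst: bottleneck 3. Total 4.
Augment S→core→link→dst: bottleneck 2. Total 6.
No augmenting path remains in the residual graph.

6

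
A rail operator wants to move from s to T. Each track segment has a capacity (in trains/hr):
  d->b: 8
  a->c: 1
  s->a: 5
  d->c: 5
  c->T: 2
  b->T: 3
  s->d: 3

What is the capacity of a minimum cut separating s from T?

4

Max flow = 4 (via 2 augmenting paths).
In the residual at optimum, the set reachable from s is {a, s}.
Cut edges: s->d (cap 3), a->c (cap 1). Sum = 4.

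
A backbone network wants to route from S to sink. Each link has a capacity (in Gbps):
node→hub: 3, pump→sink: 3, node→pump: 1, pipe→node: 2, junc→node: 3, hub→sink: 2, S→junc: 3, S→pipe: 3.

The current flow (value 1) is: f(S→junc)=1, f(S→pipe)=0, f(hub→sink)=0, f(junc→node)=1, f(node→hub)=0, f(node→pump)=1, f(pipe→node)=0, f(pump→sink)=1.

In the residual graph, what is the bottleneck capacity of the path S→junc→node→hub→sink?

2

Residual capacities along the path: S→junc: 2, junc→node: 2, node→hub: 3, hub→sink: 2.
Minimum is 2.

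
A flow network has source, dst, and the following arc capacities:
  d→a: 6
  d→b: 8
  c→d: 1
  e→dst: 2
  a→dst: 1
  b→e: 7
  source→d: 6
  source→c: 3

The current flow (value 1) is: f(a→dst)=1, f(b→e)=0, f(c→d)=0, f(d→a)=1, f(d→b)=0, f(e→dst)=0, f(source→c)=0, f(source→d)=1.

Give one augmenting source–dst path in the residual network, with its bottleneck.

source→d→b→e→dst, bottleneck 2

Residual along source→d→b→e→dst: source→d: 5, d→b: 8, b→e: 7, e→dst: 2.
Bottleneck = min = 2.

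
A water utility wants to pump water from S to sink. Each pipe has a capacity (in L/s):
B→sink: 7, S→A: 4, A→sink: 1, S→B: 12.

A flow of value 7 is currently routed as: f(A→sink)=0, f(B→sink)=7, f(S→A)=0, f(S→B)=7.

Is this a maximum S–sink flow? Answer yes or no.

Residual path S→A→sink has bottleneck 1 > 0.
Pushing 1 along it raises the flow to 8, so the given flow is not maximum.

No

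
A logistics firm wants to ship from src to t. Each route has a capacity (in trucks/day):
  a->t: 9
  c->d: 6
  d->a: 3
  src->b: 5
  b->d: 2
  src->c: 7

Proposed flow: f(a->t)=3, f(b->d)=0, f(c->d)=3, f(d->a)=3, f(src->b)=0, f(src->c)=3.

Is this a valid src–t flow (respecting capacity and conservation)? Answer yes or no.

Every edge has 0 ≤ f(e) ≤ cap(e).
At each intermediate node, inflow equals outflow.

Yes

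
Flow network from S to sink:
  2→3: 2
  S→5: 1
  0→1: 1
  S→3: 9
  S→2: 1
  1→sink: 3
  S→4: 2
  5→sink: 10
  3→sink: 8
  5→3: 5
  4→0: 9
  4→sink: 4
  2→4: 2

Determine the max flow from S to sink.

Augment S→4→sink: bottleneck 2. Total 2.
Augment S→5→sink: bottleneck 1. Total 3.
Augment S→3→sink: bottleneck 8. Total 11.
Augment S→2→4→sink: bottleneck 1. Total 12.
No augmenting path remains in the residual graph.

12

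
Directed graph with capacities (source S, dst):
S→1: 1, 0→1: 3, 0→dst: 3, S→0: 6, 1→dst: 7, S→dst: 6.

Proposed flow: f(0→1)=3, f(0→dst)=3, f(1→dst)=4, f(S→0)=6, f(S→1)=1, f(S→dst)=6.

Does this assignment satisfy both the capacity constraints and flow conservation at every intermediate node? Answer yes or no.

Every edge has 0 ≤ f(e) ≤ cap(e).
At each intermediate node, inflow equals outflow.

Yes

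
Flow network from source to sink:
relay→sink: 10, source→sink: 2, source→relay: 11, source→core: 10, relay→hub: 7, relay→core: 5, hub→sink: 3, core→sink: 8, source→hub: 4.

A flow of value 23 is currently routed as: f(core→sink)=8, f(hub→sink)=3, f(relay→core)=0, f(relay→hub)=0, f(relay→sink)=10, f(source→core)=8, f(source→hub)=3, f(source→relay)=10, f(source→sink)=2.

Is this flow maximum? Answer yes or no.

Yes

Residual reachable from source: {core, hub, relay, source}; sink is not reachable.
Saturated cut: source→sink, relay→sink, core→sink, hub→sink with total capacity 23 = current flow value. Flow is maximum.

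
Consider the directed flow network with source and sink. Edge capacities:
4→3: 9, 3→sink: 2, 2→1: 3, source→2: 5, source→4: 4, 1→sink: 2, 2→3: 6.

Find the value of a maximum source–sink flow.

Augment source→4→3→sink: bottleneck 2. Total 2.
Augment source→2→1→sink: bottleneck 2. Total 4.
No augmenting path remains in the residual graph.

4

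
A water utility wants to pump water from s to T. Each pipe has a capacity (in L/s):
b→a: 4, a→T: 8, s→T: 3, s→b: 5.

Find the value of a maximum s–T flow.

Augment s→T: bottleneck 3. Total 3.
Augment s→b→a→T: bottleneck 4. Total 7.
No augmenting path remains in the residual graph.

7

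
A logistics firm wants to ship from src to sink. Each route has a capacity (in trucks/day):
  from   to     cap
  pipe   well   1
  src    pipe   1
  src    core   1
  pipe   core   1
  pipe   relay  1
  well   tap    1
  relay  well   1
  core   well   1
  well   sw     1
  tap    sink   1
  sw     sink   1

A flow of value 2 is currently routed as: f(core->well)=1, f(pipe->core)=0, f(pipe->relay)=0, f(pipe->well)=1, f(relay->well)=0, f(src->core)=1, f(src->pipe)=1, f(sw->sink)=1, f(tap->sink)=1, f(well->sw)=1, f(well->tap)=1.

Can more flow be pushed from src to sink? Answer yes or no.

No

Residual reachable from src: {src}; sink is not reachable.
Saturated cut: src->pipe, src->core with total capacity 2 = current flow value. Flow is maximum.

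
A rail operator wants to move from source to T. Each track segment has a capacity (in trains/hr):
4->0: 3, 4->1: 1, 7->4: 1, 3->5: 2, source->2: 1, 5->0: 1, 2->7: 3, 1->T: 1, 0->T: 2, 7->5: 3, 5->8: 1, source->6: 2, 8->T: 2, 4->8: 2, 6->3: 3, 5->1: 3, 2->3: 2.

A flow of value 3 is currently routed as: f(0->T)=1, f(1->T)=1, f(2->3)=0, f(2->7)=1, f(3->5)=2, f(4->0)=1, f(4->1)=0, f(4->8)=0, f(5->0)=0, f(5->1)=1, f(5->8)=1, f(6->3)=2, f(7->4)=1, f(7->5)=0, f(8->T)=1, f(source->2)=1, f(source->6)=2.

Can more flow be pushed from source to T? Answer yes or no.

Residual reachable from source: {source}; T is not reachable.
Saturated cut: source->2, source->6 with total capacity 3 = current flow value. Flow is maximum.

No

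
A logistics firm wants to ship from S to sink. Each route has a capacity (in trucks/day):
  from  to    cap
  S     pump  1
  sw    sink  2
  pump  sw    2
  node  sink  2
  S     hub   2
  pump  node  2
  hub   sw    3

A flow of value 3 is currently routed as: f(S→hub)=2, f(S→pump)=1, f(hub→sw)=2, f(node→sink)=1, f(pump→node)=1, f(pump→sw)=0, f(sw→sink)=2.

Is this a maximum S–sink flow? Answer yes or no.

Yes

Residual reachable from S: {S}; sink is not reachable.
Saturated cut: S→hub, S→pump with total capacity 3 = current flow value. Flow is maximum.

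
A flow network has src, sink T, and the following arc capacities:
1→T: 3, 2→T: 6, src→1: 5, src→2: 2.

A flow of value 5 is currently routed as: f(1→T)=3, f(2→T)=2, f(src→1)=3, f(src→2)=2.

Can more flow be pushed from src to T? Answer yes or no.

Residual reachable from src: {1, src}; T is not reachable.
Saturated cut: src→2, 1→T with total capacity 5 = current flow value. Flow is maximum.

No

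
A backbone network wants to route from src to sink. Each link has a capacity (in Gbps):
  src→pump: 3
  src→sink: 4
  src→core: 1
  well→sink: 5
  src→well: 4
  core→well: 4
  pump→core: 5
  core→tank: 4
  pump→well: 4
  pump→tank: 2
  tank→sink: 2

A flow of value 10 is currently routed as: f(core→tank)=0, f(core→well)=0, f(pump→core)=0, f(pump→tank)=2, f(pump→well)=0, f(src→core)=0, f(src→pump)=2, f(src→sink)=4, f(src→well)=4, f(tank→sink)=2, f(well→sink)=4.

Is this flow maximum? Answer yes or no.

No

Residual path src→pump→well→sink has bottleneck 1 > 0.
Pushing 1 along it raises the flow to 11, so the given flow is not maximum.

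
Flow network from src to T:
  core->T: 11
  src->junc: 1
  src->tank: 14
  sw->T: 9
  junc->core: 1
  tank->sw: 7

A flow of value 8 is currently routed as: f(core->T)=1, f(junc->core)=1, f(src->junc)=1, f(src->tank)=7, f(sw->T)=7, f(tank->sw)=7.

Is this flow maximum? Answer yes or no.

Residual reachable from src: {src, tank}; T is not reachable.
Saturated cut: tank->sw, src->junc with total capacity 8 = current flow value. Flow is maximum.

Yes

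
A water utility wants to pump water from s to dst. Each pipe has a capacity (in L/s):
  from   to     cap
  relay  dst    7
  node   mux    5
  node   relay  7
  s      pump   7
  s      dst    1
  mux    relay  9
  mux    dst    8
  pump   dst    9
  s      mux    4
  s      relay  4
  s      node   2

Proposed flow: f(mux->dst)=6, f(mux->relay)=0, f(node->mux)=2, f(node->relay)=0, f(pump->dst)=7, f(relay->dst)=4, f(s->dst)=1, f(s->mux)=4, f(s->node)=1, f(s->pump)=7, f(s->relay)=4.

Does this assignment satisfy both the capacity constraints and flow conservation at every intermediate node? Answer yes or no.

Conservation fails at node: inflow 1 ≠ outflow 2.

No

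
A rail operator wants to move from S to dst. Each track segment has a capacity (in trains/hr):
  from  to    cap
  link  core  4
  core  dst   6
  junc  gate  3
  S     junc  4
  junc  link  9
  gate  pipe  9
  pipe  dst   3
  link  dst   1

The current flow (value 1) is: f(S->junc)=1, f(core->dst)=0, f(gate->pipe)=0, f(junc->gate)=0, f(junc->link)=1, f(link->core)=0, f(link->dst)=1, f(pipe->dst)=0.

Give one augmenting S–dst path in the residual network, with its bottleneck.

S->junc->gate->pipe->dst, bottleneck 3

Residual along S->junc->gate->pipe->dst: S->junc: 3, junc->gate: 3, gate->pipe: 9, pipe->dst: 3.
Bottleneck = min = 3.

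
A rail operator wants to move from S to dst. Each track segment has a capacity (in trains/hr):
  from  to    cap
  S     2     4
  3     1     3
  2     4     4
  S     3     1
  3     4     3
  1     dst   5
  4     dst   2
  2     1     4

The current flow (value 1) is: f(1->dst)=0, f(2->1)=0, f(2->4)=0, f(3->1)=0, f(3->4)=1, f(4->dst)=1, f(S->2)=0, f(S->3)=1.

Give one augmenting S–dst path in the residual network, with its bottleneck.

Residual along S->2->4->dst: S->2: 4, 2->4: 4, 4->dst: 1.
Bottleneck = min = 1.

S->2->4->dst, bottleneck 1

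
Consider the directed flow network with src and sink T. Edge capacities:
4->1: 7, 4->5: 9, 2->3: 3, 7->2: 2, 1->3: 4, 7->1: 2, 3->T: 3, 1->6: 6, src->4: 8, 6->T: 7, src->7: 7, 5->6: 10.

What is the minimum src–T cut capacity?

10

Max flow = 10 (via 5 augmenting paths).
In the residual at optimum, the set reachable from src is {1, 2, 3, 4, 5, 6, 7, src}.
Cut edges: 3->T (cap 3), 6->T (cap 7). Sum = 10.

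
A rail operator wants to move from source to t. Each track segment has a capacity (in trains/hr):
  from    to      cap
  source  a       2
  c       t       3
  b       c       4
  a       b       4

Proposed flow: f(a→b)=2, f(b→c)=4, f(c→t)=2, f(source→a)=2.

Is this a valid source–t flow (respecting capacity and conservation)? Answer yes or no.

No

Conservation fails at b: inflow 2 ≠ outflow 4.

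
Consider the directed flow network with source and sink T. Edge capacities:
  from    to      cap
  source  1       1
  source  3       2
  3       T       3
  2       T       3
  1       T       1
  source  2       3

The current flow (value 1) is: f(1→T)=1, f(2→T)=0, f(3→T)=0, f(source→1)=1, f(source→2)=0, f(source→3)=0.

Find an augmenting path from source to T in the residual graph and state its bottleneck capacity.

source→3→T, bottleneck 2

Residual along source→3→T: source→3: 2, 3→T: 3.
Bottleneck = min = 2.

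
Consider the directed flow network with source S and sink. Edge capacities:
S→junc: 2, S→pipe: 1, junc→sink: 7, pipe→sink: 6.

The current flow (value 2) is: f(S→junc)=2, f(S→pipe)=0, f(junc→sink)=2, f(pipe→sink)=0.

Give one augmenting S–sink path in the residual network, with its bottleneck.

S→pipe→sink, bottleneck 1

Residual along S→pipe→sink: S→pipe: 1, pipe→sink: 6.
Bottleneck = min = 1.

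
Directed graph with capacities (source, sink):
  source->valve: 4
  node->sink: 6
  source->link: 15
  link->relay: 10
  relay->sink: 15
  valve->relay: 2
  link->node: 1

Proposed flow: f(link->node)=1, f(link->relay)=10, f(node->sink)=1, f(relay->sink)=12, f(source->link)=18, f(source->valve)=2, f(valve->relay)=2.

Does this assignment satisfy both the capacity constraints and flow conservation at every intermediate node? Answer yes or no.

Capacity violated on source->link: flow 18 > capacity 15.

No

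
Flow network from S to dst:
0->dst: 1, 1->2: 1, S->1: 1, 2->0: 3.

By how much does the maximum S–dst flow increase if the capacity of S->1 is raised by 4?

Original max flow = 1.
Even with extra capacity on S->1, another cut of capacity 1 remains binding.
New max flow = 1. Increase = 0.

0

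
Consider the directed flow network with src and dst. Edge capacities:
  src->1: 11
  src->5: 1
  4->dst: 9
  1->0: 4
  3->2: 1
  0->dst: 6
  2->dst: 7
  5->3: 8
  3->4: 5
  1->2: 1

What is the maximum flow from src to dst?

6

Augment src->1->2->dst: bottleneck 1. Total 1.
Augment src->1->0->dst: bottleneck 4. Total 5.
Augment src->5->3->2->dst: bottleneck 1. Total 6.
No augmenting path remains in the residual graph.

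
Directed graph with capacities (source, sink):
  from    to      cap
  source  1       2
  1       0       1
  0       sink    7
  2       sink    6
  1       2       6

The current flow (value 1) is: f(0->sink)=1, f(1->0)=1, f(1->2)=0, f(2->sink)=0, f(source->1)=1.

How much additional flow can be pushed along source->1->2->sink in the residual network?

Residual capacities along the path: source->1: 1, 1->2: 6, 2->sink: 6.
Minimum is 1.

1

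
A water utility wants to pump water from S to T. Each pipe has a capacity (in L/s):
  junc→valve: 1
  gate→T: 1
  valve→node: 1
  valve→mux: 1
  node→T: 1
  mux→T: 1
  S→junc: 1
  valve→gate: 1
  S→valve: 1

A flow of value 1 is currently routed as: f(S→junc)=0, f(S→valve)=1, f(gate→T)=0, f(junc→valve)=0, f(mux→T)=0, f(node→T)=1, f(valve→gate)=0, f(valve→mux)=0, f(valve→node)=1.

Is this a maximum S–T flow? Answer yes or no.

No

Residual path S→junc→valve→mux→T has bottleneck 1 > 0.
Pushing 1 along it raises the flow to 2, so the given flow is not maximum.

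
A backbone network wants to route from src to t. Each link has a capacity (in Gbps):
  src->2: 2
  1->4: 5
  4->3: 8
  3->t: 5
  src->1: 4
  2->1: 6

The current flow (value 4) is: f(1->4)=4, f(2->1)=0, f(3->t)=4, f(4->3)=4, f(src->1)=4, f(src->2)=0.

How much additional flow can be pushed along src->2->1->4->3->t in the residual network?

Residual capacities along the path: src->2: 2, 2->1: 6, 1->4: 1, 4->3: 4, 3->t: 1.
Minimum is 1.

1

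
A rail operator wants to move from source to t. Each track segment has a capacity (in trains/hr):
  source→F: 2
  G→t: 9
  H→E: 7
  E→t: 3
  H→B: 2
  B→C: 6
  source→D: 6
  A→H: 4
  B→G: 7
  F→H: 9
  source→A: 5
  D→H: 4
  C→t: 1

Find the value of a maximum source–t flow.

Augment source→A→H→E→t: bottleneck 3. Total 3.
Augment source→A→H→B→C→t: bottleneck 1. Total 4.
Augment source→D→H→B→G→t: bottleneck 1. Total 5.
No augmenting path remains in the residual graph.

5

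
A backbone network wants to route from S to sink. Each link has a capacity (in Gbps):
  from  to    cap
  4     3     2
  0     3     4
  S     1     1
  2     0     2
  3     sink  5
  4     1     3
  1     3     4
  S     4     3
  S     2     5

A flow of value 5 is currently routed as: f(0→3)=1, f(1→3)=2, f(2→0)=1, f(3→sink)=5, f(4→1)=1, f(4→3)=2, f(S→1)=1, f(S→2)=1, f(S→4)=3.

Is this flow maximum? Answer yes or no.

Residual reachable from S: {0, 1, 2, 3, 4, S}; sink is not reachable.
Saturated cut: 3→sink with total capacity 5 = current flow value. Flow is maximum.

Yes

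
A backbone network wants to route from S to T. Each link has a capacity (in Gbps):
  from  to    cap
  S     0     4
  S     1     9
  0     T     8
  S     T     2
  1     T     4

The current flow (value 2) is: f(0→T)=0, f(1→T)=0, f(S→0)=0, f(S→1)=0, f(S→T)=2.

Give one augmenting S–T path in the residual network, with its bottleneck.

Residual along S→1→T: S→1: 9, 1→T: 4.
Bottleneck = min = 4.

S→1→T, bottleneck 4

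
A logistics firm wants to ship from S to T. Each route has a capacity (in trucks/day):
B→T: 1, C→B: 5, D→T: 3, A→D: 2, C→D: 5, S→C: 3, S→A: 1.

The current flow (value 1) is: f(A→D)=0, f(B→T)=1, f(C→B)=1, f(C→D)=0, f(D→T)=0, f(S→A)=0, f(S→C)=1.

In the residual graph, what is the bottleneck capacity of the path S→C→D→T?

Residual capacities along the path: S→C: 2, C→D: 5, D→T: 3.
Minimum is 2.

2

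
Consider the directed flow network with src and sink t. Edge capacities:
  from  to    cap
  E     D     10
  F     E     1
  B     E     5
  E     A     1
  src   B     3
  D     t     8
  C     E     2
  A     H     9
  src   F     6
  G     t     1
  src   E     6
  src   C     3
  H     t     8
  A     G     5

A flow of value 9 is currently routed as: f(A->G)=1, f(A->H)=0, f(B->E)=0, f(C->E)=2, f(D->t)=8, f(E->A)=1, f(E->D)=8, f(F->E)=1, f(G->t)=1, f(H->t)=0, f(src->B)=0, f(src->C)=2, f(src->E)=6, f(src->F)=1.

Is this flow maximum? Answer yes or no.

Yes

Residual reachable from src: {B, C, D, E, F, src}; t is not reachable.
Saturated cut: E->A, D->t with total capacity 9 = current flow value. Flow is maximum.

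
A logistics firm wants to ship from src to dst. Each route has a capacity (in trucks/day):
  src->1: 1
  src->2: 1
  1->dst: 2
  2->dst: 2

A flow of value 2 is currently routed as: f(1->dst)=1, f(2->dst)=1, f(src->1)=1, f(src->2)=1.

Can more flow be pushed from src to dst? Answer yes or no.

Residual reachable from src: {src}; dst is not reachable.
Saturated cut: src->1, src->2 with total capacity 2 = current flow value. Flow is maximum.

No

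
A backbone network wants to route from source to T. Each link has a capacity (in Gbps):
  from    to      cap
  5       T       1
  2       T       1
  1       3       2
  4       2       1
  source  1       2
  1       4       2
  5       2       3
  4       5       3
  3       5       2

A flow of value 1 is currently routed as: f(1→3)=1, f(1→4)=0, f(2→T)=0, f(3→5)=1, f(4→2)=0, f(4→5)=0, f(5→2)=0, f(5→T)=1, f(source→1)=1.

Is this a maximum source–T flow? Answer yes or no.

No

Residual path source→1→4→2→T has bottleneck 1 > 0.
Pushing 1 along it raises the flow to 2, so the given flow is not maximum.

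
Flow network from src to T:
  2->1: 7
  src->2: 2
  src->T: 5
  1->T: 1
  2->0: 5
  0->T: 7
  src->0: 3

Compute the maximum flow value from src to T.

Augment src->T: bottleneck 5. Total 5.
Augment src->0->T: bottleneck 3. Total 8.
Augment src->2->1->T: bottleneck 1. Total 9.
Augment src->2->0->T: bottleneck 1. Total 10.
No augmenting path remains in the residual graph.

10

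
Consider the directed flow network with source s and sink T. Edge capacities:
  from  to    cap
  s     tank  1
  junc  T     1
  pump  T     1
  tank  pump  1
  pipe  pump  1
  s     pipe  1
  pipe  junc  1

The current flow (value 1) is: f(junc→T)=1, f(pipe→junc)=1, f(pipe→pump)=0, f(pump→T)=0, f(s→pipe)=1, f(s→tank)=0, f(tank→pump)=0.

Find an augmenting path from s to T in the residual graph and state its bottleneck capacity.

s→tank→pump→T, bottleneck 1

Residual along s→tank→pump→T: s→tank: 1, tank→pump: 1, pump→T: 1.
Bottleneck = min = 1.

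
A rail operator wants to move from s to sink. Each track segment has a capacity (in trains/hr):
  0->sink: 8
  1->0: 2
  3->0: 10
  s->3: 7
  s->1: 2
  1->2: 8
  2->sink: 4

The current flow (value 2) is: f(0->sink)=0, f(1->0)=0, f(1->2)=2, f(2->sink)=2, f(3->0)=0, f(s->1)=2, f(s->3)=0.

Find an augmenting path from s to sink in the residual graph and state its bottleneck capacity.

s->3->0->sink, bottleneck 7

Residual along s->3->0->sink: s->3: 7, 3->0: 10, 0->sink: 8.
Bottleneck = min = 7.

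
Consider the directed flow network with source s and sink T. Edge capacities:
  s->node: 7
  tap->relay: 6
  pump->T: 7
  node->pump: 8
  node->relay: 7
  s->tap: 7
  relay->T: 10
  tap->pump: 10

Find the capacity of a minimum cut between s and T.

14

Max flow = 14 (via 3 augmenting paths).
In the residual at optimum, the set reachable from s is {s}.
Cut edges: s->node (cap 7), s->tap (cap 7). Sum = 14.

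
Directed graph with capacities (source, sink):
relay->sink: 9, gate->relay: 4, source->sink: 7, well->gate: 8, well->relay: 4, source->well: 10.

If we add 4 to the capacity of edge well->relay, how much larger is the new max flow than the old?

1

Original max flow = 15.
After raising cap(well->relay), augmenting paths through that edge carry 1 more unit.
New max flow = 16. Increase = 1.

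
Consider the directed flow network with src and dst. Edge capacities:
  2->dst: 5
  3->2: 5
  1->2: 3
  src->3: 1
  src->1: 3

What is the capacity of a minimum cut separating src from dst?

Max flow = 4 (via 2 augmenting paths).
In the residual at optimum, the set reachable from src is {src}.
Cut edges: src->3 (cap 1), src->1 (cap 3). Sum = 4.

4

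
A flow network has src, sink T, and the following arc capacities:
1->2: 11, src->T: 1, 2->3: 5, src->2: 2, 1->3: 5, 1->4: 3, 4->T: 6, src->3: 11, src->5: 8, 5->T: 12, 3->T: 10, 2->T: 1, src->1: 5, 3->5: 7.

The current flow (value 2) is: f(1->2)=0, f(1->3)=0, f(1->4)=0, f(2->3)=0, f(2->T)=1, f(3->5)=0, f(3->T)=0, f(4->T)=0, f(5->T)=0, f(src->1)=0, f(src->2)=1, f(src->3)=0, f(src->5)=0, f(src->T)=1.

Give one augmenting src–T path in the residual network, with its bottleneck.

Residual along src->3->T: src->3: 11, 3->T: 10.
Bottleneck = min = 10.

src->3->T, bottleneck 10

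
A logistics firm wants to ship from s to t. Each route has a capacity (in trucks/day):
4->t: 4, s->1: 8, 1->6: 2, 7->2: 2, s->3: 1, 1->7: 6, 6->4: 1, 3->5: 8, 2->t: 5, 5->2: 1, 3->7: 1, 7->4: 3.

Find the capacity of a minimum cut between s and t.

7

Max flow = 7 (via 4 augmenting paths).
In the residual at optimum, the set reachable from s is {1, 6, 7, s}.
Cut edges: s->3 (cap 1), 6->4 (cap 1), 7->4 (cap 3), 7->2 (cap 2). Sum = 7.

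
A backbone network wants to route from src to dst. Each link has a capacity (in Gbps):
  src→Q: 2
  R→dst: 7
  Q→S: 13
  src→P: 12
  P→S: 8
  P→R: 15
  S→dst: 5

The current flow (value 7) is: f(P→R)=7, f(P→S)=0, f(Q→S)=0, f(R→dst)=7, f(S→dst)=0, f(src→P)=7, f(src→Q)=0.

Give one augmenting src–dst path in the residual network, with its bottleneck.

Residual along src→P→S→dst: src→P: 5, P→S: 8, S→dst: 5.
Bottleneck = min = 5.

src→P→S→dst, bottleneck 5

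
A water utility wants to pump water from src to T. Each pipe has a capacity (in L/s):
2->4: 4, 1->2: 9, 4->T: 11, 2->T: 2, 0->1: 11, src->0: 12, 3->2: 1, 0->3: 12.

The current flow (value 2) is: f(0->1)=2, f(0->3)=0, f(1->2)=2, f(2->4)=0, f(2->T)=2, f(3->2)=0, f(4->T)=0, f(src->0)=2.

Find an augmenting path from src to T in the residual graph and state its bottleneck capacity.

src->0->1->2->4->T, bottleneck 4

Residual along src->0->1->2->4->T: src->0: 10, 0->1: 9, 1->2: 7, 2->4: 4, 4->T: 11.
Bottleneck = min = 4.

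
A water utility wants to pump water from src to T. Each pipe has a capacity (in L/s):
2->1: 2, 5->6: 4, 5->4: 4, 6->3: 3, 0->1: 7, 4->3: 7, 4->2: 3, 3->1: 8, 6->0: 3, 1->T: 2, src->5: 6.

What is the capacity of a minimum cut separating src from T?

Max flow = 2 (via 1 augmenting path).
In the residual at optimum, the set reachable from src is {0, 1, 2, 3, 4, 5, 6, src}.
Cut edges: 1->T (cap 2). Sum = 2.

2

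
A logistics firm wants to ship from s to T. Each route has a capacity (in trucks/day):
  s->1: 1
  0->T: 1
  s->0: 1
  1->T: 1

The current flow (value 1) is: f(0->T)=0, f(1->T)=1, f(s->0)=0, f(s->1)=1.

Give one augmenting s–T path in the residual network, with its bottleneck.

Residual along s->0->T: s->0: 1, 0->T: 1.
Bottleneck = min = 1.

s->0->T, bottleneck 1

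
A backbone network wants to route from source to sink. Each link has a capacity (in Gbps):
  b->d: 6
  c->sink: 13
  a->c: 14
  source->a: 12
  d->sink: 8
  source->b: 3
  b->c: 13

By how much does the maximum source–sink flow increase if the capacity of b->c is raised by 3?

0

Original max flow = 15.
Edge b->c does not cross the min cut (source side {source}), so extra capacity there cannot help.
New max flow = 15. Increase = 0.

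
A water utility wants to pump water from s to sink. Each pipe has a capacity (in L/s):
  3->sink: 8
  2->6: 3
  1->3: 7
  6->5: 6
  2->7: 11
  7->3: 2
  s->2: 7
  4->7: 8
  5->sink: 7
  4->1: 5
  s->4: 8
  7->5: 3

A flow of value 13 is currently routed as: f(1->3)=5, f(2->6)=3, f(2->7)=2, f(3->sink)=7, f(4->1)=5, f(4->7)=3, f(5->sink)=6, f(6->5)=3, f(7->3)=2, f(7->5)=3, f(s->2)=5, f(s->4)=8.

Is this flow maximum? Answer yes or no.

Residual reachable from s: {2, 4, 7, s}; sink is not reachable.
Saturated cut: 4->1, 2->6, 7->3, 7->5 with total capacity 13 = current flow value. Flow is maximum.

Yes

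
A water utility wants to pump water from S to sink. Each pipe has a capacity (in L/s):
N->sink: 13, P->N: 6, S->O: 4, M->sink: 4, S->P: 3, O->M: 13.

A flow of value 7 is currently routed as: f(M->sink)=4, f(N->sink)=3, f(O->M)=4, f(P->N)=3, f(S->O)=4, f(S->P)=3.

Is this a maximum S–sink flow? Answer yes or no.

Yes

Residual reachable from S: {S}; sink is not reachable.
Saturated cut: S->O, S->P with total capacity 7 = current flow value. Flow is maximum.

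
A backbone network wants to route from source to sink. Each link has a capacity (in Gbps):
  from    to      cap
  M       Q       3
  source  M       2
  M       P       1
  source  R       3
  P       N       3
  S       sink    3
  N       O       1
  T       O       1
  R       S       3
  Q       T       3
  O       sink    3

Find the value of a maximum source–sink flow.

5

Augment source→R→S→sink: bottleneck 3. Total 3.
Augment source→M→P→N→O→sink: bottleneck 1. Total 4.
Augment source→M→Q→T→O→sink: bottleneck 1. Total 5.
No augmenting path remains in the residual graph.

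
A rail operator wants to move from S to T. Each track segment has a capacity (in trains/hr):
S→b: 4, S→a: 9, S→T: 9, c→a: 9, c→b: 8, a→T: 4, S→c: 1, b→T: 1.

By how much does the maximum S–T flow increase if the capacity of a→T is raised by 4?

4

Original max flow = 14.
After raising cap(a→T), augmenting paths through that edge carry 4 more units.
New max flow = 18. Increase = 4.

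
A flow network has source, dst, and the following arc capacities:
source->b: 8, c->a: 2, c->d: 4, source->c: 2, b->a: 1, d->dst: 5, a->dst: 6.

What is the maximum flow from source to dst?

Augment source->b->a->dst: bottleneck 1. Total 1.
Augment source->c->a->dst: bottleneck 2. Total 3.
No augmenting path remains in the residual graph.

3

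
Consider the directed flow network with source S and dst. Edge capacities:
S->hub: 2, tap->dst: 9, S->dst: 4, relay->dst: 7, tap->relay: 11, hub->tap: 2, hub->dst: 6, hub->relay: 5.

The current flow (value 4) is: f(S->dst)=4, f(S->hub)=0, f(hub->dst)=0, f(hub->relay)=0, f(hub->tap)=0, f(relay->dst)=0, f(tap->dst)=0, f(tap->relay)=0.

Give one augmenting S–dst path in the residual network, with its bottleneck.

S->hub->dst, bottleneck 2

Residual along S->hub->dst: S->hub: 2, hub->dst: 6.
Bottleneck = min = 2.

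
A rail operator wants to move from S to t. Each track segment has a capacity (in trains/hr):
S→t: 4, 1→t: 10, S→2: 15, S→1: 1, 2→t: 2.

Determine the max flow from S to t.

Augment S→t: bottleneck 4. Total 4.
Augment S→2→t: bottleneck 2. Total 6.
Augment S→1→t: bottleneck 1. Total 7.
No augmenting path remains in the residual graph.

7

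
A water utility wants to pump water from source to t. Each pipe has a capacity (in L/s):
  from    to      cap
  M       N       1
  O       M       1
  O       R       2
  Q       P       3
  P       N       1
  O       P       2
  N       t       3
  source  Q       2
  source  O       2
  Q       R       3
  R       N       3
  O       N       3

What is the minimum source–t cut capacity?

Max flow = 3 (via 2 augmenting paths).
In the residual at optimum, the set reachable from source is {M, N, O, P, Q, R, source}.
Cut edges: N->t (cap 3). Sum = 3.

3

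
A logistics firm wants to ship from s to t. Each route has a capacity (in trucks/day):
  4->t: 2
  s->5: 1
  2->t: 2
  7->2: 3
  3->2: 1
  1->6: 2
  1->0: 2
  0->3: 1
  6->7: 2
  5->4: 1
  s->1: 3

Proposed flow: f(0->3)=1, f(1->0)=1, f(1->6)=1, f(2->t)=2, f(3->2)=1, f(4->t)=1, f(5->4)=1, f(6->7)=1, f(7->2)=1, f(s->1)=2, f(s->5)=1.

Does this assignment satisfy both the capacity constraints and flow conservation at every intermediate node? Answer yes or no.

Every edge has 0 ≤ f(e) ≤ cap(e).
At each intermediate node, inflow equals outflow.

Yes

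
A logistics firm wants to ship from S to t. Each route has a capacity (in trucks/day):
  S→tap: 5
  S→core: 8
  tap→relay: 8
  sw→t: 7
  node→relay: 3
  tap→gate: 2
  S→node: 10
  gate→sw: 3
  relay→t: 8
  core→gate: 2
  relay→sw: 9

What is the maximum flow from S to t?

10

Augment S→tap→relay→t: bottleneck 5. Total 5.
Augment S→node→relay→t: bottleneck 3. Total 8.
Augment S→core→gate→sw→t: bottleneck 2. Total 10.
No augmenting path remains in the residual graph.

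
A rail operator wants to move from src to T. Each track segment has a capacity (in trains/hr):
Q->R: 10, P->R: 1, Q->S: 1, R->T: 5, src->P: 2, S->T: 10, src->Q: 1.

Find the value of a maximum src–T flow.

2

Augment src->Q->S->T: bottleneck 1. Total 1.
Augment src->P->R->T: bottleneck 1. Total 2.
No augmenting path remains in the residual graph.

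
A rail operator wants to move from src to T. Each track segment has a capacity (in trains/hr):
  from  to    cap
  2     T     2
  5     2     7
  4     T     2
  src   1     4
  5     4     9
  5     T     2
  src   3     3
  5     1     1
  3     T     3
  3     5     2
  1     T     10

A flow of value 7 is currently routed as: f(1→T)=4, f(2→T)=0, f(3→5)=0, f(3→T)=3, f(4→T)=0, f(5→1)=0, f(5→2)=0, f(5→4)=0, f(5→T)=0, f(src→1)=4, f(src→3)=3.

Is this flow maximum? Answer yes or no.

Residual reachable from src: {src}; T is not reachable.
Saturated cut: src→3, src→1 with total capacity 7 = current flow value. Flow is maximum.

Yes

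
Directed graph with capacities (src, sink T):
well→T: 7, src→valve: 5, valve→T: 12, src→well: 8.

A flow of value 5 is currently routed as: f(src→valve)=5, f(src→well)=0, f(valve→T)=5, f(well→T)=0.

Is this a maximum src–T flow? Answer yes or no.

No

Residual path src→well→T has bottleneck 7 > 0.
Pushing 7 along it raises the flow to 12, so the given flow is not maximum.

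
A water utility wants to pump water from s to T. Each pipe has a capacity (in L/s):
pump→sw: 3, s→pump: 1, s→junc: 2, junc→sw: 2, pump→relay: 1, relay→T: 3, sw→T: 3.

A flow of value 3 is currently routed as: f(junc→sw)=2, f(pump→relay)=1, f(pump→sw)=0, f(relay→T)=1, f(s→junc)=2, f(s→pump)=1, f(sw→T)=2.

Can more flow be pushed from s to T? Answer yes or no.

No

Residual reachable from s: {s}; T is not reachable.
Saturated cut: s→pump, s→junc with total capacity 3 = current flow value. Flow is maximum.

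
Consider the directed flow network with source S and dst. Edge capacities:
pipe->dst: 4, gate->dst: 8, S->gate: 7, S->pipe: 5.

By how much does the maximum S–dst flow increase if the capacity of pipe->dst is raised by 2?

Original max flow = 11.
After raising cap(pipe->dst), augmenting paths through that edge carry 1 more unit.
New max flow = 12. Increase = 1.

1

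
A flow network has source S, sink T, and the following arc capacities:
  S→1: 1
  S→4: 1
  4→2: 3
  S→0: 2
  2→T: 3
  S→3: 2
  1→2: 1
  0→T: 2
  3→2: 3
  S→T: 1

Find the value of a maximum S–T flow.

Augment S→T: bottleneck 1. Total 1.
Augment S→0→T: bottleneck 2. Total 3.
Augment S→3→2→T: bottleneck 2. Total 5.
Augment S→4→2→T: bottleneck 1. Total 6.
No augmenting path remains in the residual graph.

6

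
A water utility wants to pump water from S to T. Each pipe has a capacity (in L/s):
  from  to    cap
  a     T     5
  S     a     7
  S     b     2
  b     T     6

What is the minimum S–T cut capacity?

7

Max flow = 7 (via 2 augmenting paths).
In the residual at optimum, the set reachable from S is {S, a}.
Cut edges: S→b (cap 2), a→T (cap 5). Sum = 7.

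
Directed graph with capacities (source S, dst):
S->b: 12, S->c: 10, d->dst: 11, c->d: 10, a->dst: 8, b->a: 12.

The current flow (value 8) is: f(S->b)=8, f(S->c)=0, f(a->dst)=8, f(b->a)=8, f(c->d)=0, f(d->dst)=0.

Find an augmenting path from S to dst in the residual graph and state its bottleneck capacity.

S->c->d->dst, bottleneck 10

Residual along S->c->d->dst: S->c: 10, c->d: 10, d->dst: 11.
Bottleneck = min = 10.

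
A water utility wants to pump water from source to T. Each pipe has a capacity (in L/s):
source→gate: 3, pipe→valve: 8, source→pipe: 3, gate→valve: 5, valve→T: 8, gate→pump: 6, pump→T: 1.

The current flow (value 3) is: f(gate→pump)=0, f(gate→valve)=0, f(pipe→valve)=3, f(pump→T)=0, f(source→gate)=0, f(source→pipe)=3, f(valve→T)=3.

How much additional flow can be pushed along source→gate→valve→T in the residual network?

Residual capacities along the path: source→gate: 3, gate→valve: 5, valve→T: 5.
Minimum is 3.

3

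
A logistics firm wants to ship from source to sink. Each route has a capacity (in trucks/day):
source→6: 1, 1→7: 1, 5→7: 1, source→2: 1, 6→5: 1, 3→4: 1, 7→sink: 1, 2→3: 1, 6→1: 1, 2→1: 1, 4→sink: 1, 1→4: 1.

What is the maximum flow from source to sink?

2

Augment source→2→3→4→sink: bottleneck 1. Total 1.
Augment source→6→1→7→sink: bottleneck 1. Total 2.
No augmenting path remains in the residual graph.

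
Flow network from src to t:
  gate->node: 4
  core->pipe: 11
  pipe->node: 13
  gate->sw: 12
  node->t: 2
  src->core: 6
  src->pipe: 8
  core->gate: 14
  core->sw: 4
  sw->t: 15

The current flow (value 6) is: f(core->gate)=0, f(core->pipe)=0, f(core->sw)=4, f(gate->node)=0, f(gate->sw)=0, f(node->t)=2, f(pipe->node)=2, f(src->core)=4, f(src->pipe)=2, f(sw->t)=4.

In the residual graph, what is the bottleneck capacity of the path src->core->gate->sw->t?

2

Residual capacities along the path: src->core: 2, core->gate: 14, gate->sw: 12, sw->t: 11.
Minimum is 2.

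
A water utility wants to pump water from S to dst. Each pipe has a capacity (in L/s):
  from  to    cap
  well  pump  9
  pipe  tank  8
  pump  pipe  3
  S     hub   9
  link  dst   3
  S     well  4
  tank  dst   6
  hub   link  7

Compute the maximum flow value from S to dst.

6

Augment S->hub->link->dst: bottleneck 3. Total 3.
Augment S->well->pump->pipe->tank->dst: bottleneck 3. Total 6.
No augmenting path remains in the residual graph.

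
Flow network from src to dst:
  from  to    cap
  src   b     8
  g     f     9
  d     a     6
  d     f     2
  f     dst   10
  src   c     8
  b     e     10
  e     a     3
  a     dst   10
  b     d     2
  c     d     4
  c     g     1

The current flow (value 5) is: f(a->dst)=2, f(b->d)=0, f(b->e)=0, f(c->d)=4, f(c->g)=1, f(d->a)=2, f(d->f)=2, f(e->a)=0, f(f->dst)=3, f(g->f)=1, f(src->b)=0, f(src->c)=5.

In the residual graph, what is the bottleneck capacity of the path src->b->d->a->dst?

2

Residual capacities along the path: src->b: 8, b->d: 2, d->a: 4, a->dst: 8.
Minimum is 2.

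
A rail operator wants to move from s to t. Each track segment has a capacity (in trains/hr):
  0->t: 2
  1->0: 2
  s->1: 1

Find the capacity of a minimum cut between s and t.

Max flow = 1 (via 1 augmenting path).
In the residual at optimum, the set reachable from s is {s}.
Cut edges: s->1 (cap 1). Sum = 1.

1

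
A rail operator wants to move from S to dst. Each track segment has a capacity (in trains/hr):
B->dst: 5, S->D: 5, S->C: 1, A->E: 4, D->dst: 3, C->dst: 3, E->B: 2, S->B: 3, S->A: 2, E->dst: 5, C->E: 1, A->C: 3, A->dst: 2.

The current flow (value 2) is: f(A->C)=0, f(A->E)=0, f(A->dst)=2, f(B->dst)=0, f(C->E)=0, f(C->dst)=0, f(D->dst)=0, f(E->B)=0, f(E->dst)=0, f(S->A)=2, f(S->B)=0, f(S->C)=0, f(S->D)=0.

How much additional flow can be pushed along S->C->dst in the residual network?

Residual capacities along the path: S->C: 1, C->dst: 3.
Minimum is 1.

1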